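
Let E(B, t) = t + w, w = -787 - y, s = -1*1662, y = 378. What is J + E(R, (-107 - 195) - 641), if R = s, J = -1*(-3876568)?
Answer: 3874460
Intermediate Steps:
s = -1662
J = 3876568
w = -1165 (w = -787 - 1*378 = -787 - 378 = -1165)
R = -1662
E(B, t) = -1165 + t (E(B, t) = t - 1165 = -1165 + t)
J + E(R, (-107 - 195) - 641) = 3876568 + (-1165 + ((-107 - 195) - 641)) = 3876568 + (-1165 + (-302 - 641)) = 3876568 + (-1165 - 943) = 3876568 - 2108 = 3874460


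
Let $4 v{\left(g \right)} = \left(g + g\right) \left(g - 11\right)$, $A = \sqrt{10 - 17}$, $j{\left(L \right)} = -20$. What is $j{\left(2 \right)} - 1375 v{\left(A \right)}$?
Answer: $\frac{9585}{2} + \frac{15125 i \sqrt{7}}{2} \approx 4792.5 + 20009.0 i$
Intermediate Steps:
$A = i \sqrt{7}$ ($A = \sqrt{-7} = i \sqrt{7} \approx 2.6458 i$)
$v{\left(g \right)} = \frac{g \left(-11 + g\right)}{2}$ ($v{\left(g \right)} = \frac{\left(g + g\right) \left(g - 11\right)}{4} = \frac{2 g \left(-11 + g\right)}{4} = \frac{g \left(-11 + g\right)}{2}$)
$j{\left(2 \right)} - 1375 v{\left(A \right)} = -20 - 1375 \frac{i \sqrt{7} \left(-11 + i \sqrt{7}\right)}{2} = -20 - \frac{1375 i \sqrt{7} \left(-11 + i \sqrt{7}\right)}{2}$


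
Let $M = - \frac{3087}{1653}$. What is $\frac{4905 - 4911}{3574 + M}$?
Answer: $- \frac{3306}{1968245} \approx -0.0016797$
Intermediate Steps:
$M = - \frac{1029}{551}$ ($M = \left(-3087\right) \frac{1}{1653} = - \frac{1029}{551} \approx -1.8675$)
$\frac{4905 - 4911}{3574 + M} = \frac{4905 - 4911}{3574 - \frac{1029}{551}} = - \frac{6}{\frac{1968245}{551}} = \left(-6\right) \frac{551}{1968245} = - \frac{3306}{1968245}$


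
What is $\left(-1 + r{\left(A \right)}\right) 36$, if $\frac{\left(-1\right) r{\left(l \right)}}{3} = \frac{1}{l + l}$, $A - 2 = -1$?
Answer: $-90$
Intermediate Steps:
$A = 1$ ($A = 2 - 1 = 1$)
$r{\left(l \right)} = - \frac{3}{2 l}$ ($r{\left(l \right)} = - \frac{3}{l + l} = - \frac{3}{2 l}$)
$\left(-1 + r{\left(A \right)}\right) 36 = \left(-1 - \frac{3}{2 \cdot 1}\right) 36 = \left(-1 - \frac{3}{2}\right) 36 = \left(- \frac{5}{2}\right) 36 = -90$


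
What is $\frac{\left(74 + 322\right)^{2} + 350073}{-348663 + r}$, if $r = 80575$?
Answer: $- \frac{506889}{268088} \approx -1.8908$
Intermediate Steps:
$\frac{\left(74 + 322\right)^{2} + 350073}{-348663 + r} = \frac{\left(74 + 322\right)^{2} + 350073}{-348663 + 80575} = \frac{396^{2} + 350073}{-268088} = \left(156816 + 350073\right) \left(- \frac{1}{268088}\right) = 506889 \left(- \frac{1}{268088}\right) = - \frac{506889}{268088}$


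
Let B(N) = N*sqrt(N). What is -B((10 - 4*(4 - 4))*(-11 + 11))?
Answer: 0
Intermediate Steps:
B(N) = N**(3/2)
-B((10 - 4*(4 - 4))*(-11 + 11)) = -((10 - 4*(4 - 4))*(-11 + 11))**(3/2) = -((10 - 4*0)*0)**(3/2) = -((10 + 0)*0)**(3/2) = -(10*0)**(3/2) = -0**(3/2) = -1*0 = 0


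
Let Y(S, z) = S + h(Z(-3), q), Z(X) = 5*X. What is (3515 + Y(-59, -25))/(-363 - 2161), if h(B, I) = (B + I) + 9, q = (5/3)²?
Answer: -31075/22716 ≈ -1.3680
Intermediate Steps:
q = 25/9 (q = (5*(⅓))² = (5/3)² = 25/9 ≈ 2.7778)
h(B, I) = 9 + B + I
Y(S, z) = -29/9 + S (Y(S, z) = S + (9 + 5*(-3) + 25/9) = S + (9 - 15 + 25/9) = S - 29/9 = -29/9 + S)
(3515 + Y(-59, -25))/(-363 - 2161) = (3515 + (-29/9 - 59))/(-363 - 2161) = (3515 - 560/9)/(-2524) = (31075/9)*(-1/2524) = -31075/22716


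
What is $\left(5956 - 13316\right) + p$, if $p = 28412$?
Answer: $21052$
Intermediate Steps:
$\left(5956 - 13316\right) + p = \left(5956 - 13316\right) + 28412 = -7360 + 28412 = 21052$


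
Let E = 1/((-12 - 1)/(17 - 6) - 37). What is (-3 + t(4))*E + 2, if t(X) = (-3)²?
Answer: 129/70 ≈ 1.8429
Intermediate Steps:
t(X) = 9
E = -11/420 (E = 1/(-13/11 - 37) = 1/(-420/11) = -11/420 ≈ -0.026190)
(-3 + t(4))*E + 2 = (-3 + 9)*(-11/420) + 2 = 6*(-11/420) + 2 = -11/70 + 2 = 129/70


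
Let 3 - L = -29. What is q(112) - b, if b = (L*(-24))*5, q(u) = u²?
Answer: 16384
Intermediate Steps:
L = 32 (L = 3 - 1*(-29) = 3 + 29 = 32)
b = -3840 (b = (32*(-24))*5 = -768*5 = -3840)
q(112) - b = 112² - 1*(-3840) = 12544 + 3840 = 16384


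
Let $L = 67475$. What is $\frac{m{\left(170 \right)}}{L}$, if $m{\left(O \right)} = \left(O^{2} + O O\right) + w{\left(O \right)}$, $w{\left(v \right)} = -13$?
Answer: $\frac{57787}{67475} \approx 0.85642$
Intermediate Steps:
$m{\left(O \right)} = -13 + 2 O^{2}$ ($m{\left(O \right)} = \left(O^{2} + O O\right) - 13 = \left(O^{2} + O^{2}\right) - 13 = 2 O^{2} - 13 = -13 + 2 O^{2}$)
$\frac{m{\left(170 \right)}}{L} = \frac{-13 + 2 \cdot 170^{2}}{67475} = \left(-13 + 2 \cdot 28900\right) \frac{1}{67475} = \left(-13 + 57800\right) \frac{1}{67475} = 57787 \cdot \frac{1}{67475} = \frac{57787}{67475}$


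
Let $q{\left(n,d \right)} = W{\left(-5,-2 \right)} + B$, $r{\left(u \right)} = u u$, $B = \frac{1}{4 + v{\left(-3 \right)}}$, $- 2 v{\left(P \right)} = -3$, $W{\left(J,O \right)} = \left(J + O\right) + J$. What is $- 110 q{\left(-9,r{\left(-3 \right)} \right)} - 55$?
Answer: $1245$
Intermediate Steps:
$W{\left(J,O \right)} = O + 2 J$
$v{\left(P \right)} = \frac{3}{2}$ ($v{\left(P \right)} = \left(- \frac{1}{2}\right) \left(-3\right) = \frac{3}{2}$)
$B = \frac{2}{11}$ ($B = \frac{1}{4 + \frac{3}{2}} = \frac{1}{\frac{11}{2}} = \frac{2}{11} \approx 0.18182$)
$r{\left(u \right)} = u^{2}$
$q{\left(n,d \right)} = - \frac{130}{11}$ ($q{\left(n,d \right)} = \left(-2 + 2 \left(-5\right)\right) + \frac{2}{11} = \left(-2 - 10\right) + \frac{2}{11} = -12 + \frac{2}{11} = - \frac{130}{11}$)
$- 110 q{\left(-9,r{\left(-3 \right)} \right)} - 55 = \left(-110\right) \left(- \frac{130}{11}\right) - 55 = 1300 - 55 = 1245$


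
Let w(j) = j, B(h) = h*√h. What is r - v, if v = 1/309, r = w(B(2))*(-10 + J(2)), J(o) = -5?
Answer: -1/309 - 30*√2 ≈ -42.430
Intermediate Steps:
B(h) = h^(3/2)
r = -30*√2 (r = 2^(3/2)*(-10 - 5) = (2*√2)*(-15) = -30*√2 ≈ -42.426)
v = 1/309 ≈ 0.0032362
r - v = -30*√2 - 1*1/309 = -30*√2 - 1/309 = -1/309 - 30*√2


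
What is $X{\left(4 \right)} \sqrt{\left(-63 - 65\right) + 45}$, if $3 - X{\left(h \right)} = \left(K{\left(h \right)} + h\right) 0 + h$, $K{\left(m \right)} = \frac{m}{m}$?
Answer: $- i \sqrt{83} \approx - 9.1104 i$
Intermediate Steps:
$K{\left(m \right)} = 1$
$X{\left(h \right)} = 3 - h$ ($X{\left(h \right)} = 3 - \left(\left(1 + h\right) 0 + h\right) = 3 - \left(0 + h\right) = 3 - h$)
$X{\left(4 \right)} \sqrt{\left(-63 - 65\right) + 45} = \left(3 - 4\right) \sqrt{\left(-63 - 65\right) + 45} = \left(3 - 4\right) \sqrt{-128 + 45} = - \sqrt{-83} = - i \sqrt{83}$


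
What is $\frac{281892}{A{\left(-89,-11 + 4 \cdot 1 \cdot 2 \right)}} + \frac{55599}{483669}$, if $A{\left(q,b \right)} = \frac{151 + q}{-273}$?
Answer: $- \frac{6203579615011}{4997913} \approx -1.2412 \cdot 10^{6}$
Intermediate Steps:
$A{\left(q,b \right)} = - \frac{151}{273} - \frac{q}{273}$ ($A{\left(q,b \right)} = \left(151 + q\right) \left(- \frac{1}{273}\right) = - \frac{151}{273} - \frac{q}{273}$)
$\frac{281892}{A{\left(-89,-11 + 4 \cdot 1 \cdot 2 \right)}} + \frac{55599}{483669} = \frac{281892}{- \frac{151}{273} - - \frac{89}{273}} + \frac{55599}{483669} = \frac{281892}{- \frac{151}{273} + \frac{89}{273}} + 55599 \cdot \frac{1}{483669} = \frac{281892}{- \frac{62}{273}} + \frac{18533}{161223} = 281892 \left(- \frac{273}{62}\right) + \frac{18533}{161223} = - \frac{38478258}{31} + \frac{18533}{161223} = - \frac{6203579615011}{4997913}$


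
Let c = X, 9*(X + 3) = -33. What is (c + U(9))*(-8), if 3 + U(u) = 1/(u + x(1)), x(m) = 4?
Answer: 2992/39 ≈ 76.718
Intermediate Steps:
X = -20/3 (X = -3 + (1/9)*(-33) = -3 - 11/3 = -20/3 ≈ -6.6667)
U(u) = -3 + 1/(4 + u) (U(u) = -3 + 1/(u + 4) = -3 + 1/(4 + u))
c = -20/3 ≈ -6.6667
(c + U(9))*(-8) = (-20/3 + (-11 - 3*9)/(4 + 9))*(-8) = (-20/3 + (-11 - 27)/13)*(-8) = (-20/3 + (1/13)*(-38))*(-8) = (-20/3 - 38/13)*(-8) = -374/39*(-8) = 2992/39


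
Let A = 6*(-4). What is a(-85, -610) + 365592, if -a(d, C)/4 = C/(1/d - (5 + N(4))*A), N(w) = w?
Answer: 6712110928/18359 ≈ 3.6560e+5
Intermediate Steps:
A = -24
a(d, C) = -4*C/(216 + 1/d) (a(d, C) = -4*C/(1/d - (5 + 4)*(-24)) = -4*C/(1/d - 9*(-24)) = -4*C/(1/d - 1*(-216)) = -4*C/(1/d + 216) = -4*C/(216 + 1/d))
a(-85, -610) + 365592 = -4*(-610)*(-85)/(1 + 216*(-85)) + 365592 = -4*(-610)*(-85)/(1 - 18360) + 365592 = -4*(-610)*(-85)/(-18359) + 365592 = -4*(-610)*(-85)*(-1/18359) + 365592 = 207400/18359 + 365592 = 6712110928/18359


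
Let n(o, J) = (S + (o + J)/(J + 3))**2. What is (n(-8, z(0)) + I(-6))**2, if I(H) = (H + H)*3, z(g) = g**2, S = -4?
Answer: 5776/81 ≈ 71.309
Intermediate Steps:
n(o, J) = (-4 + (J + o)/(3 + J))**2 (n(o, J) = (-4 + (o + J)/(J + 3))**2 = (-4 + (J + o)/(3 + J))**2)
I(H) = 6*H (I(H) = (2*H)*3 = 6*H)
(n(-8, z(0)) + I(-6))**2 = ((-12 - 8 - 3*0**2)**2/(3 + 0**2)**2 + 6*(-6))**2 = ((-12 - 8 - 3*0)**2/(3 + 0)**2 - 36)**2 = ((-12 - 8 + 0)**2/3**2 - 36)**2 = ((1/9)*(-20)**2 - 36)**2 = ((1/9)*400 - 36)**2 = (400/9 - 36)**2 = (76/9)**2 = 5776/81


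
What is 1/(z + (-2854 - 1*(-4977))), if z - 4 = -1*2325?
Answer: -1/198 ≈ -0.0050505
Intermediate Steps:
z = -2321 (z = 4 - 1*2325 = 4 - 2325 = -2321)
1/(z + (-2854 - 1*(-4977))) = 1/(-2321 + (-2854 - 1*(-4977))) = 1/(-2321 + (-2854 + 4977)) = 1/(-2321 + 2123) = 1/(-198) = -1/198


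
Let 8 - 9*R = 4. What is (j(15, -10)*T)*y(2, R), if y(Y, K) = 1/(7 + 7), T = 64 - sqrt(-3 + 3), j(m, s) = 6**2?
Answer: 1152/7 ≈ 164.57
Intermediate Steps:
R = 4/9 (R = 8/9 - 1/9*4 = 8/9 - 4/9 = 4/9 ≈ 0.44444)
j(m, s) = 36
T = 64 (T = 64 - sqrt(0) = 64 - 1*0 = 64 + 0 = 64)
y(Y, K) = 1/14
(j(15, -10)*T)*y(2, R) = (36*64)*(1/14) = 2304*(1/14) = 1152/7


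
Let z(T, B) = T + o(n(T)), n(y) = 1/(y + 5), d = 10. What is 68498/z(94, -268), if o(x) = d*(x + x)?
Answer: 3390651/4663 ≈ 727.14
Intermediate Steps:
n(y) = 1/(5 + y)
o(x) = 20*x (o(x) = 10*(x + x) = 10*(2*x) = 20*x)
z(T, B) = T + 20/(5 + T)
68498/z(94, -268) = 68498/(((20 + 94*(5 + 94))/(5 + 94))) = 68498/(((20 + 94*99)/99)) = 68498/(((20 + 9306)/99)) = 68498/(((1/99)*9326)) = 68498/(9326/99) = 68498*(99/9326) = 3390651/4663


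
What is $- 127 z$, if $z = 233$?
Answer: $-29591$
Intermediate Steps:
$- 127 z = \left(-127\right) 233 = -29591$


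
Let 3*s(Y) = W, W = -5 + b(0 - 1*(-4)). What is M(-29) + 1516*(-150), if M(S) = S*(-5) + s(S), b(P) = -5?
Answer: -681775/3 ≈ -2.2726e+5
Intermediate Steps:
W = -10 (W = -5 - 5 = -10)
s(Y) = -10/3 (s(Y) = (⅓)*(-10) = -10/3)
M(S) = -10/3 - 5*S (M(S) = S*(-5) - 10/3 = -5*S - 10/3 = -10/3 - 5*S)
M(-29) + 1516*(-150) = (-10/3 - 5*(-29)) + 1516*(-150) = (-10/3 + 145) - 227400 = 425/3 - 227400 = -681775/3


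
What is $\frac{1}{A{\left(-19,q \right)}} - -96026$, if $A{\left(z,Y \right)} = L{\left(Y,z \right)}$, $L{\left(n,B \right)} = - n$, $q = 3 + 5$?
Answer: $\frac{768207}{8} \approx 96026.0$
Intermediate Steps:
$q = 8$
$A{\left(z,Y \right)} = - Y$
$\frac{1}{A{\left(-19,q \right)}} - -96026 = \frac{1}{\left(-1\right) 8} - -96026 = \frac{1}{-8} + 96026 = - \frac{1}{8} + 96026 = \frac{768207}{8}$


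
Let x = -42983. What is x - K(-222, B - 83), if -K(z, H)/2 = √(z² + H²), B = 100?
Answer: -42983 + 2*√49573 ≈ -42538.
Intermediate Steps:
K(z, H) = -2*√(H² + z²) (K(z, H) = -2*√(z² + H²) = -2*√(H² + z²))
x - K(-222, B - 83) = -42983 - (-2)*√((100 - 83)² + (-222)²) = -42983 - (-2)*√(17² + 49284) = -42983 - (-2)*√(289 + 49284) = -42983 - (-2)*√49573 = -42983 + 2*√49573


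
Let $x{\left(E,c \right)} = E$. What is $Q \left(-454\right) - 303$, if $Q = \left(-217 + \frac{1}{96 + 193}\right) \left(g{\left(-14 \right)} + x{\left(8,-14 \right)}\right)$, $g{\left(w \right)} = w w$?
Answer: $\frac{341649825}{17} \approx 2.0097 \cdot 10^{7}$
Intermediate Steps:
$g{\left(w \right)} = w^{2}$
$Q = - \frac{752544}{17}$ ($Q = \left(-217 + \frac{1}{96 + 193}\right) \left(\left(-14\right)^{2} + 8\right) = \left(-217 + \frac{1}{289}\right) \left(196 + 8\right) = \left(-217 + \frac{1}{289}\right) 204 = \left(- \frac{62712}{289}\right) 204 = - \frac{752544}{17} \approx -44267.0$)
$Q \left(-454\right) - 303 = \left(- \frac{752544}{17}\right) \left(-454\right) - 303 = \frac{341654976}{17} - 303 = \frac{341649825}{17}$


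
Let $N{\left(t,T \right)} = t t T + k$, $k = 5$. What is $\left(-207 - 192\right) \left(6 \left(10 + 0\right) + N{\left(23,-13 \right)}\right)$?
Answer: $2717988$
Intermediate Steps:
$N{\left(t,T \right)} = 5 + T t^{2}$ ($N{\left(t,T \right)} = t t T + 5 = t^{2} T + 5 = T t^{2} + 5 = 5 + T t^{2}$)
$\left(-207 - 192\right) \left(6 \left(10 + 0\right) + N{\left(23,-13 \right)}\right) = \left(-207 - 192\right) \left(6 \left(10 + 0\right) + \left(5 - 13 \cdot 23^{2}\right)\right) = \left(-207 - 192\right) \left(6 \cdot 10 + \left(5 - 6877\right)\right) = \left(-207 - 192\right) \left(60 + \left(5 - 6877\right)\right) = - 399 \left(60 - 6872\right) = \left(-399\right) \left(-6812\right) = 2717988$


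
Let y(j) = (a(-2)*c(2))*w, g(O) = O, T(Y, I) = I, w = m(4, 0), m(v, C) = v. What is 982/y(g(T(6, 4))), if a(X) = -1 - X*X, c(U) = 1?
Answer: -491/10 ≈ -49.100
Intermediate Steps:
w = 4
a(X) = -1 - X²
y(j) = -20 (y(j) = ((-1 - 1*(-2)²)*1)*4 = ((-1 - 1*4)*1)*4 = ((-1 - 4)*1)*4 = -5*1*4 = -5*4 = -20)
982/y(g(T(6, 4))) = 982/(-20) = 982*(-1/20) = -491/10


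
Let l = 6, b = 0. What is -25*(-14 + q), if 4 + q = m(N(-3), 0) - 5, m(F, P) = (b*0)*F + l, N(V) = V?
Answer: 425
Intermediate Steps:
m(F, P) = 6 (m(F, P) = (0*0)*F + 6 = 0*F + 6 = 0 + 6 = 6)
q = -3 (q = -4 + (6 - 5) = -4 + 1 = -3)
-25*(-14 + q) = -25*(-14 - 3) = -25*(-17) = 425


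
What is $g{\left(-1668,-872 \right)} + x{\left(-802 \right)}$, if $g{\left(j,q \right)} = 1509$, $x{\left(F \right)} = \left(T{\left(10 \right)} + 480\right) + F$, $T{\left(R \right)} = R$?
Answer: $1197$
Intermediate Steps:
$x{\left(F \right)} = 490 + F$ ($x{\left(F \right)} = \left(10 + 480\right) + F = 490 + F$)
$g{\left(-1668,-872 \right)} + x{\left(-802 \right)} = 1509 + \left(490 - 802\right) = 1509 - 312 = 1197$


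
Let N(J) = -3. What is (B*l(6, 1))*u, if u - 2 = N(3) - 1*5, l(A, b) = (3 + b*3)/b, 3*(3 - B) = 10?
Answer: 12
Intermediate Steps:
B = -⅓ (B = 3 - ⅓*10 = 3 - 10/3 = -⅓ ≈ -0.33333)
l(A, b) = (3 + 3*b)/b
u = -6 (u = 2 + (-3 - 1*5) = 2 + (-3 - 5) = 2 - 8 = -6)
(B*l(6, 1))*u = -(3 + 3/1)/3*(-6) = -(3 + 3*1)/3*(-6) = -(3 + 3)/3*(-6) = -⅓*6*(-6) = -2*(-6) = 12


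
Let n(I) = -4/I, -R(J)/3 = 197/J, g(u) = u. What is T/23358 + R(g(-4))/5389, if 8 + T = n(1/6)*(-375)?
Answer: 6106945/14808972 ≈ 0.41238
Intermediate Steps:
R(J) = -591/J
T = 8992 (T = -8 - 4/(1/6)*(-375) = -8 - 4/⅙*(-375) = -8 - 4*6*(-375) = -8 - 24*(-375) = -8 + 9000 = 8992)
T/23358 + R(g(-4))/5389 = 8992/23358 - 591/(-4)/5389 = 8992*(1/23358) - 591*(-¼)*(1/5389) = 4496/11679 + (591/4)*(1/5389) = 4496/11679 + 591/21556 = 6106945/14808972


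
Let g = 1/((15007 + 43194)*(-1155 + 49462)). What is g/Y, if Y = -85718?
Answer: -1/240997503372626 ≈ -4.1494e-15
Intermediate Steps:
g = 1/2811515707 (g = 1/(58201*48307) = 1/2811515707 ≈ 3.5568e-10)
g/Y = (1/2811515707)/(-85718) = (1/2811515707)*(-1/85718) = -1/240997503372626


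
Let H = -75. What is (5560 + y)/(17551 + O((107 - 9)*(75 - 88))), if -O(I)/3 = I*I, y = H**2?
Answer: -11185/4851677 ≈ -0.0023054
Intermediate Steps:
y = 5625 (y = (-75)**2 = 5625)
O(I) = -3*I**2 (O(I) = -3*I*I = -3*I**2)
(5560 + y)/(17551 + O((107 - 9)*(75 - 88))) = (5560 + 5625)/(17551 - 3*(75 - 88)**2*(107 - 9)**2) = 11185/(17551 - 3*(98*(-13))**2) = 11185/(17551 - 3*(-1274)**2) = 11185/(17551 - 3*1623076) = 11185/(17551 - 4869228) = 11185/(-4851677) = 11185*(-1/4851677) = -11185/4851677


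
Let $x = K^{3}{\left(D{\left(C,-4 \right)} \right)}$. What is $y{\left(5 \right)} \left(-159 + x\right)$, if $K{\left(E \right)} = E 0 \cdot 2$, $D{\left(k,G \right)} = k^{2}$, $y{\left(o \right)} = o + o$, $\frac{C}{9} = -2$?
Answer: $-1590$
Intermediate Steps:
$C = -18$ ($C = 9 \left(-2\right) = -18$)
$y{\left(o \right)} = 2 o$
$K{\left(E \right)} = 0$ ($K{\left(E \right)} = 0 \cdot 2 = 0$)
$x = 0$ ($x = 0^{3} = 0$)
$y{\left(5 \right)} \left(-159 + x\right) = 2 \cdot 5 \left(-159 + 0\right) = 10 \left(-159\right) = -1590$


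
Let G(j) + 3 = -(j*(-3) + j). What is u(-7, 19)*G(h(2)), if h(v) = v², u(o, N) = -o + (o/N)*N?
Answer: 0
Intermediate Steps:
u(o, N) = 0 (u(o, N) = -o + o = 0)
G(j) = -3 + 2*j (G(j) = -3 - (j*(-3) + j) = -3 - (-3*j + j) = -3 - (-2)*j = -3 + 2*j)
u(-7, 19)*G(h(2)) = 0*(-3 + 2*2²) = 0*(-3 + 2*4) = 0*(-3 + 8) = 0*5 = 0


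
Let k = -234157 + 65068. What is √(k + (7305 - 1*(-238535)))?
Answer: √76751 ≈ 277.04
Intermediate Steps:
k = -169089
√(k + (7305 - 1*(-238535))) = √(-169089 + (7305 - 1*(-238535))) = √(-169089 + (7305 + 238535)) = √(-169089 + 245840) = √76751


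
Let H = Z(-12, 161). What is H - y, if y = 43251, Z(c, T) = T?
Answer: -43090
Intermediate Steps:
H = 161
H - y = 161 - 1*43251 = 161 - 43251 = -43090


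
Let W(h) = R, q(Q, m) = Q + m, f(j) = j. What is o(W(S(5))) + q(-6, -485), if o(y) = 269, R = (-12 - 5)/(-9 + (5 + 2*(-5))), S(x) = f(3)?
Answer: -222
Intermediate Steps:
S(x) = 3
R = 17/14 (R = -17/(-9 + (5 - 10)) = -17/(-9 - 5) = -17/(-14) = -17*(-1/14) = 17/14 ≈ 1.2143)
W(h) = 17/14
o(W(S(5))) + q(-6, -485) = 269 + (-6 - 485) = 269 - 491 = -222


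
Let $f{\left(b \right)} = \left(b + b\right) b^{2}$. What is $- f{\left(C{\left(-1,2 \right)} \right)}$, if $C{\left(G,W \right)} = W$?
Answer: $-16$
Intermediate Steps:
$f{\left(b \right)} = 2 b^{3}$ ($f{\left(b \right)} = 2 b b^{2} = 2 b^{3}$)
$- f{\left(C{\left(-1,2 \right)} \right)} = - 2 \cdot 2^{3} = - 2 \cdot 8 = \left(-1\right) 16 = -16$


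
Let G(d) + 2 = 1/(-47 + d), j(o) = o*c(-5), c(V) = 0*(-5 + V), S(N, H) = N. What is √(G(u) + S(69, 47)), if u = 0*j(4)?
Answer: 2*√36989/47 ≈ 8.1841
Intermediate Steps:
c(V) = 0
j(o) = 0 (j(o) = o*0 = 0)
u = 0 (u = 0*0 = 0)
G(d) = -2 + 1/(-47 + d)
√(G(u) + S(69, 47)) = √((95 - 2*0)/(-47 + 0) + 69) = √((95 + 0)/(-47) + 69) = √(-1/47*95 + 69) = √(-95/47 + 69) = √(3148/47) = 2*√36989/47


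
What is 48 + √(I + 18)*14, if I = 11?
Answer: 48 + 14*√29 ≈ 123.39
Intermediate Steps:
48 + √(I + 18)*14 = 48 + √(11 + 18)*14 = 48 + √29*14 = 48 + 14*√29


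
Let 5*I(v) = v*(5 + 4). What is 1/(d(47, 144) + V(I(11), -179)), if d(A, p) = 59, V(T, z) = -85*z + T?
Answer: 5/76469 ≈ 6.5386e-5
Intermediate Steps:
I(v) = 9*v/5 (I(v) = (v*(5 + 4))/5 = (v*9)/5 = (9*v)/5 = 9*v/5)
V(T, z) = T - 85*z
1/(d(47, 144) + V(I(11), -179)) = 1/(59 + ((9/5)*11 - 85*(-179))) = 1/(59 + (99/5 + 15215)) = 1/(59 + 76174/5) = 1/(76469/5) = 5/76469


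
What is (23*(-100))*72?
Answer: -165600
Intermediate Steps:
(23*(-100))*72 = -2300*72 = -165600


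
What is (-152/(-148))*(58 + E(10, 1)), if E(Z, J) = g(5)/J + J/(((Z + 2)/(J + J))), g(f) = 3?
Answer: 6973/111 ≈ 62.820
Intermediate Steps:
E(Z, J) = 3/J + 2*J²/(2 + Z) (E(Z, J) = 3/J + J/(((Z + 2)/(J + J))) = 3/J + J/(((2 + Z)/((2*J)))) = 3/J + J/(((2 + Z)*(1/(2*J)))) = 3/J + J/(((2 + Z)/(2*J))) = 3/J + J*(2*J/(2 + Z)) = 3/J + 2*J²/(2 + Z))
(-152/(-148))*(58 + E(10, 1)) = (-152/(-148))*(58 + (6 + 2*1³ + 3*10)/(1*(2 + 10))) = (-152*(-1/148))*(58 + 1*(6 + 2*1 + 30)/12) = 38*(58 + 1*(1/12)*(6 + 2 + 30))/37 = 38*(58 + 1*(1/12)*38)/37 = 38*(58 + 19/6)/37 = (38/37)*(367/6) = 6973/111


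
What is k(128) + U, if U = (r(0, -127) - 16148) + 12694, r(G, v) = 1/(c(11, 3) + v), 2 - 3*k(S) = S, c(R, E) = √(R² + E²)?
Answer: -55932631/15999 - √130/15999 ≈ -3496.0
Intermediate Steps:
c(R, E) = √(E² + R²)
k(S) = ⅔ - S/3
r(G, v) = 1/(v + √130) (r(G, v) = 1/(√(3² + 11²) + v) = 1/(√(9 + 121) + v) = 1/(√130 + v) = 1/(v + √130))
U = -3454 + 1/(-127 + √130) (U = (1/(-127 + √130) - 16148) + 12694 = (-16148 + 1/(-127 + √130)) + 12694 = -3454 + 1/(-127 + √130) ≈ -3454.0)
k(128) + U = (⅔ - ⅓*128) + (-55260673/15999 - √130/15999) = (⅔ - 128/3) + (-55260673/15999 - √130/15999) = -42 + (-55260673/15999 - √130/15999) = -55932631/15999 - √130/15999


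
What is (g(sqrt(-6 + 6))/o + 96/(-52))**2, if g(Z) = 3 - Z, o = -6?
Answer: 3721/676 ≈ 5.5044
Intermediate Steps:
(g(sqrt(-6 + 6))/o + 96/(-52))**2 = ((3 - sqrt(-6 + 6))/(-6) + 96/(-52))**2 = ((3 - sqrt(0))*(-1/6) + 96*(-1/52))**2 = ((3 - 1*0)*(-1/6) - 24/13)**2 = ((3 + 0)*(-1/6) - 24/13)**2 = (3*(-1/6) - 24/13)**2 = (-1/2 - 24/13)**2 = (-61/26)**2 = 3721/676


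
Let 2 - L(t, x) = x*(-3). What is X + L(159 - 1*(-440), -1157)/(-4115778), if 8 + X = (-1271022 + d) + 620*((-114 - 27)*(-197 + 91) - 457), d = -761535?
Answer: 28607188306939/4115778 ≈ 6.9506e+6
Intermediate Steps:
L(t, x) = 2 + 3*x (L(t, x) = 2 - x*(-3) = 2 - (-3)*x = 2 + 3*x)
X = 6950615 (X = -8 + ((-1271022 - 761535) + 620*((-114 - 27)*(-197 + 91) - 457)) = -8 + (-2032557 + 620*(-141*(-106) - 457)) = -8 + (-2032557 + 620*(14946 - 457)) = -8 + (-2032557 + 620*14489) = -8 + (-2032557 + 8983180) = -8 + 6950623 = 6950615)
X + L(159 - 1*(-440), -1157)/(-4115778) = 6950615 + (2 + 3*(-1157))/(-4115778) = 6950615 + (2 - 3471)*(-1/4115778) = 6950615 - 3469*(-1/4115778) = 6950615 + 3469/4115778 = 28607188306939/4115778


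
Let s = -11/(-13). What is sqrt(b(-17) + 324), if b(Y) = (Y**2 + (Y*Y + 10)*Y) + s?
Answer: I*sqrt(755287)/13 ≈ 66.852*I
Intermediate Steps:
s = 11/13 (s = -11*(-1/13) = 11/13 ≈ 0.84615)
b(Y) = 11/13 + Y**2 + Y*(10 + Y**2) (b(Y) = (Y**2 + (Y*Y + 10)*Y) + 11/13 = (Y**2 + (Y**2 + 10)*Y) + 11/13 = (Y**2 + (10 + Y**2)*Y) + 11/13 = (Y**2 + Y*(10 + Y**2)) + 11/13 = 11/13 + Y**2 + Y*(10 + Y**2))
sqrt(b(-17) + 324) = sqrt((11/13 + (-17)**2 + (-17)**3 + 10*(-17)) + 324) = sqrt((11/13 + 289 - 4913 - 170) + 324) = sqrt(-62311/13 + 324) = sqrt(-58099/13) = I*sqrt(755287)/13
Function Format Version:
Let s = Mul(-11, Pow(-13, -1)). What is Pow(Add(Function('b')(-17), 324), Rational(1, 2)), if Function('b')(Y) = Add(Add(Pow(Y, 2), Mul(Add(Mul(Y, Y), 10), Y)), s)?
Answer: Mul(Rational(1, 13), I, Pow(755287, Rational(1, 2))) ≈ Mul(66.852, I)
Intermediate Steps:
s = Rational(11, 13) (s = Mul(-11, Rational(-1, 13)) = Rational(11, 13) ≈ 0.84615)
Function('b')(Y) = Add(Rational(11, 13), Pow(Y, 2), Mul(Y, Add(10, Pow(Y, 2)))) (Function('b')(Y) = Add(Add(Pow(Y, 2), Mul(Add(Mul(Y, Y), 10), Y)), Rational(11, 13)) = Add(Add(Pow(Y, 2), Mul(Add(Pow(Y, 2), 10), Y)), Rational(11, 13)) = Add(Add(Pow(Y, 2), Mul(Add(10, Pow(Y, 2)), Y)), Rational(11, 13)) = Add(Add(Pow(Y, 2), Mul(Y, Add(10, Pow(Y, 2)))), Rational(11, 13)) = Add(Rational(11, 13), Pow(Y, 2), Mul(Y, Add(10, Pow(Y, 2)))))
Pow(Add(Function('b')(-17), 324), Rational(1, 2)) = Pow(Add(Add(Rational(11, 13), Pow(-17, 2), Pow(-17, 3), Mul(10, -17)), 324), Rational(1, 2)) = Pow(Add(Add(Rational(11, 13), 289, -4913, -170), 324), Rational(1, 2)) = Pow(Add(Rational(-62311, 13), 324), Rational(1, 2)) = Pow(Rational(-58099, 13), Rational(1, 2)) = Mul(Rational(1, 13), I, Pow(755287, Rational(1, 2)))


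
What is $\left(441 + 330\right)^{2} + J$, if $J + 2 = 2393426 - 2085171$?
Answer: $902694$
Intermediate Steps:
$J = 308253$ ($J = -2 + \left(2393426 - 2085171\right) = -2 + 308255 = 308253$)
$\left(441 + 330\right)^{2} + J = \left(441 + 330\right)^{2} + 308253 = 771^{2} + 308253 = 594441 + 308253 = 902694$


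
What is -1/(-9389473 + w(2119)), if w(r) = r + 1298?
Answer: 1/9386056 ≈ 1.0654e-7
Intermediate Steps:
w(r) = 1298 + r
-1/(-9389473 + w(2119)) = -1/(-9389473 + (1298 + 2119)) = -1/(-9389473 + 3417) = -1/(-9386056) = -1*(-1/9386056) = 1/9386056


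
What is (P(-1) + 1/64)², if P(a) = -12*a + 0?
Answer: 591361/4096 ≈ 144.38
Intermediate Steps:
P(a) = -12*a
(P(-1) + 1/64)² = (-12*(-1) + 1/64)² = (12 + 1/64)² = (769/64)² = 591361/4096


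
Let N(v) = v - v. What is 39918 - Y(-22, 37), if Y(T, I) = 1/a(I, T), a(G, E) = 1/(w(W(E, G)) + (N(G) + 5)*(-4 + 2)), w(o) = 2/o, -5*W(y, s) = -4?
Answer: 79851/2 ≈ 39926.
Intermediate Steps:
W(y, s) = ⅘ (W(y, s) = -⅕*(-4) = ⅘)
N(v) = 0
a(G, E) = -2/15 (a(G, E) = 1/(2/(⅘) + (0 + 5)*(-4 + 2)) = 1/(2*(5/4) + 5*(-2)) = 1/(5/2 - 10) = 1/(-15/2) = -2/15)
Y(T, I) = -15/2 (Y(T, I) = 1/(-2/15) = -15/2)
39918 - Y(-22, 37) = 39918 - 1*(-15/2) = 39918 + 15/2 = 79851/2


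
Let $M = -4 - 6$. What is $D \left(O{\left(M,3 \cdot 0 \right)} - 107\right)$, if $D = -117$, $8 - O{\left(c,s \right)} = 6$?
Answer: $12285$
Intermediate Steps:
$M = -10$ ($M = -4 - 6 = -10$)
$O{\left(c,s \right)} = 2$ ($O{\left(c,s \right)} = 8 - 6 = 2$)
$D \left(O{\left(M,3 \cdot 0 \right)} - 107\right) = - 117 \left(2 - 107\right) = \left(-117\right) \left(-105\right) = 12285$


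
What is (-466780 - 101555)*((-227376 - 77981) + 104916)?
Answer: 113917635735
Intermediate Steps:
(-466780 - 101555)*((-227376 - 77981) + 104916) = -568335*(-305357 + 104916) = -568335*(-200441) = 113917635735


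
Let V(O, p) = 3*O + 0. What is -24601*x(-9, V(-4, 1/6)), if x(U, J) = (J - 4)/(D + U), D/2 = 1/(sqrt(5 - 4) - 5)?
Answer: -787232/19 ≈ -41433.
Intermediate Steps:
V(O, p) = 3*O
D = -1/2 (D = 2/(sqrt(5 - 4) - 5) = 2/(sqrt(1) - 5) = 2/(1 - 5) = 2/(-4) = 2*(-1/4) = -1/2 ≈ -0.50000)
x(U, J) = (-4 + J)/(-1/2 + U) (x(U, J) = (J - 4)/(-1/2 + U) = (-4 + J)/(-1/2 + U))
-24601*x(-9, V(-4, 1/6)) = -49202*(-4 + 3*(-4))/(-1 + 2*(-9)) = -49202*(-4 - 12)/(-1 - 18) = -49202*(-16)/(-19) = -49202*(-1)*(-16)/19 = -24601*32/19 = -787232/19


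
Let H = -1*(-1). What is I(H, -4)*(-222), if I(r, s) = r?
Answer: -222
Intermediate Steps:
H = 1
I(H, -4)*(-222) = 1*(-222) = -222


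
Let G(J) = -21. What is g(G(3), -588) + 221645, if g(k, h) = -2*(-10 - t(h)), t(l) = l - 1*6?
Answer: 220477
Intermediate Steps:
t(l) = -6 + l (t(l) = l - 6 = -6 + l)
g(k, h) = 8 + 2*h (g(k, h) = -2*(-10 - (-6 + h)) = -2*(-10 + (6 - h)) = -2*(-4 - h) = 8 + 2*h)
g(G(3), -588) + 221645 = (8 + 2*(-588)) + 221645 = (8 - 1176) + 221645 = -1168 + 221645 = 220477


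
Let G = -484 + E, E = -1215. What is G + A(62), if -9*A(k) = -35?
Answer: -15256/9 ≈ -1695.1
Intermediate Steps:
A(k) = 35/9 (A(k) = -1/9*(-35) = 35/9)
G = -1699 (G = -484 - 1215 = -1699)
G + A(62) = -1699 + 35/9 = -15256/9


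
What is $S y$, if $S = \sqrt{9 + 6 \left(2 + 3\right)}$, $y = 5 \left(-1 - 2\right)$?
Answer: $- 15 \sqrt{39} \approx -93.675$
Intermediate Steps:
$y = -15$ ($y = 5 \left(-3\right) = -15$)
$S = \sqrt{39}$ ($S = \sqrt{9 + 6 \cdot 5} = \sqrt{9 + 30} = \sqrt{39} \approx 6.245$)
$S y = \sqrt{39} \left(-15\right) = - 15 \sqrt{39}$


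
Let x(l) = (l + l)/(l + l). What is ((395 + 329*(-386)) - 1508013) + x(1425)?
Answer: -1634611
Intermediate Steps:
x(l) = 1 (x(l) = (2*l)/((2*l)) = (2*l)*(1/(2*l)) = 1)
((395 + 329*(-386)) - 1508013) + x(1425) = ((395 + 329*(-386)) - 1508013) + 1 = ((395 - 126994) - 1508013) + 1 = (-126599 - 1508013) + 1 = -1634612 + 1 = -1634611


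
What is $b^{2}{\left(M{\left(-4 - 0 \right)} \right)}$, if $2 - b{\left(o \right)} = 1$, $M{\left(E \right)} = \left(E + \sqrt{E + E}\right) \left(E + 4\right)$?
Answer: $1$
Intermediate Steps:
$M{\left(E \right)} = \left(4 + E\right) \left(E + \sqrt{2} \sqrt{E}\right)$ ($M{\left(E \right)} = \left(E + \sqrt{2 E}\right) \left(4 + E\right) = \left(E + \sqrt{2} \sqrt{E}\right) \left(4 + E\right) = \left(4 + E\right) \left(E + \sqrt{2} \sqrt{E}\right)$)
$b{\left(o \right)} = 1$ ($b{\left(o \right)} = 2 - 1 = 1$)
$b^{2}{\left(M{\left(-4 - 0 \right)} \right)} = 1^{2} = 1$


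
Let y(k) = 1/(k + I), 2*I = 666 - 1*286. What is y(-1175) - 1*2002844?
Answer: -1972801341/985 ≈ -2.0028e+6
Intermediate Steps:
I = 190 (I = (666 - 1*286)/2 = (666 - 286)/2 = (1/2)*380 = 190)
y(k) = 1/(190 + k) (y(k) = 1/(k + 190) = 1/(190 + k))
y(-1175) - 1*2002844 = 1/(190 - 1175) - 1*2002844 = 1/(-985) - 2002844 = -1/985 - 2002844 = -1972801341/985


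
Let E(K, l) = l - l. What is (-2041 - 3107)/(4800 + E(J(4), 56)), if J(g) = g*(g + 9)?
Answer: -429/400 ≈ -1.0725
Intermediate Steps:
J(g) = g*(9 + g)
E(K, l) = 0
(-2041 - 3107)/(4800 + E(J(4), 56)) = (-2041 - 3107)/(4800 + 0) = -5148/4800 = -5148*1/4800 = -429/400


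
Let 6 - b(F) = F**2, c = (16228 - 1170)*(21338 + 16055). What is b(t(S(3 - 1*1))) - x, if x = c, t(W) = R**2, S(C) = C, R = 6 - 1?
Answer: -563064413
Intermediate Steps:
R = 5
c = 563063794 (c = 15058*37393 = 563063794)
t(W) = 25 (t(W) = 5**2 = 25)
x = 563063794
b(F) = 6 - F**2
b(t(S(3 - 1*1))) - x = (6 - 1*25**2) - 1*563063794 = (6 - 1*625) - 563063794 = (6 - 625) - 563063794 = -619 - 563063794 = -563064413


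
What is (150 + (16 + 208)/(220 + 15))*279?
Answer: 9897246/235 ≈ 42116.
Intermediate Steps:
(150 + (16 + 208)/(220 + 15))*279 = (150 + 224/235)*279 = (35474/235)*279 = 9897246/235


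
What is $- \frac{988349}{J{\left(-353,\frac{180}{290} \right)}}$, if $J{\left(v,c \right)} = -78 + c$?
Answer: $\frac{28662121}{2244} \approx 12773.0$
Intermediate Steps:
$- \frac{988349}{J{\left(-353,\frac{180}{290} \right)}} = - \frac{988349}{-78 + \frac{180}{290}} = - \frac{988349}{-78 + 180 \cdot \frac{1}{290}} = - \frac{988349}{-78 + \frac{18}{29}} = - \frac{988349}{- \frac{2244}{29}} = \left(-988349\right) \left(- \frac{29}{2244}\right) = \frac{28662121}{2244}$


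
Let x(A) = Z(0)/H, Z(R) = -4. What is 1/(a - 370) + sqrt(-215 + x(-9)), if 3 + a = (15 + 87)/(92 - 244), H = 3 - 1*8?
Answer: -76/28399 + 3*I*sqrt(595)/5 ≈ -0.0026762 + 14.636*I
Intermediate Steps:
H = -5 (H = 3 - 8 = -5)
a = -279/76 (a = -3 + (15 + 87)/(92 - 244) = -3 + 102/(-152) = -3 + 102*(-1/152) = -3 - 51/76 = -279/76 ≈ -3.6711)
x(A) = 4/5 (x(A) = -4/(-5) = -4*(-1/5) = 4/5)
1/(a - 370) + sqrt(-215 + x(-9)) = 1/(-279/76 - 370) + sqrt(-215 + 4/5) = 1/(-28399/76) + sqrt(-1071/5) = -76/28399 + 3*I*sqrt(595)/5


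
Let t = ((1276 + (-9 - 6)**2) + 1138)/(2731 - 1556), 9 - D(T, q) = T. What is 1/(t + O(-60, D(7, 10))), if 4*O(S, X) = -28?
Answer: -1175/5586 ≈ -0.21035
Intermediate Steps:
D(T, q) = 9 - T
O(S, X) = -7 (O(S, X) = (1/4)*(-28) = -7)
t = 2639/1175 (t = ((1276 + (-15)**2) + 1138)/1175 = ((1276 + 225) + 1138)*(1/1175) = (1501 + 1138)*(1/1175) = 2639*(1/1175) = 2639/1175 ≈ 2.2460)
1/(t + O(-60, D(7, 10))) = 1/(2639/1175 - 7) = 1/(-5586/1175) = -1175/5586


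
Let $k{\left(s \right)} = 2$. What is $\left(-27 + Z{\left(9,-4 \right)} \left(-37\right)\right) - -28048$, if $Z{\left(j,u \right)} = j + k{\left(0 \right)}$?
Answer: $27614$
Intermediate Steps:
$Z{\left(j,u \right)} = 2 + j$ ($Z{\left(j,u \right)} = j + 2 = 2 + j$)
$\left(-27 + Z{\left(9,-4 \right)} \left(-37\right)\right) - -28048 = \left(-27 + \left(2 + 9\right) \left(-37\right)\right) - -28048 = \left(-27 + 11 \left(-37\right)\right) + 28048 = \left(-27 - 407\right) + 28048 = -434 + 28048 = 27614$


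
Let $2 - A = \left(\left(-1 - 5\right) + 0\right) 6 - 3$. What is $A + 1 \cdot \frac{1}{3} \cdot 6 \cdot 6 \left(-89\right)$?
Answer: $-1027$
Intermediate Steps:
$A = 41$ ($A = 2 - \left(\left(\left(-1 - 5\right) + 0\right) 6 - 3\right) = 2 - \left(\left(-6 + 0\right) 6 - 3\right) = 2 - \left(\left(-6\right) 6 - 3\right) = 2 - \left(-36 - 3\right) = 2 - -39 = 2 + 39 = 41$)
$A + 1 \cdot \frac{1}{3} \cdot 6 \cdot 6 \left(-89\right) = 41 + 1 \cdot \frac{1}{3} \cdot 6 \cdot 6 \left(-89\right) = 41 + \frac{1}{3} \cdot 6 \cdot 6 \left(-89\right) = 41 + 2 \cdot 6 \left(-89\right) = 41 + 12 \left(-89\right) = 41 - 1068 = -1027$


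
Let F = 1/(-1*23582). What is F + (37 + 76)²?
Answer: 301118557/23582 ≈ 12769.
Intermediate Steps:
F = -1/23582 (F = 1/(-23582) = -1/23582 ≈ -4.2405e-5)
F + (37 + 76)² = -1/23582 + (37 + 76)² = -1/23582 + 113² = -1/23582 + 12769 = 301118557/23582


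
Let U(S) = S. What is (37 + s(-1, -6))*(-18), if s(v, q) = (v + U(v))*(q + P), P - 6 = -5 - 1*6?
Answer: -1062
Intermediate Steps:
P = -5 (P = 6 + (-5 - 1*6) = 6 + (-5 - 6) = 6 - 11 = -5)
s(v, q) = 2*v*(-5 + q) (s(v, q) = (v + v)*(q - 5) = (2*v)*(-5 + q) = 2*v*(-5 + q))
(37 + s(-1, -6))*(-18) = (37 + 2*(-1)*(-5 - 6))*(-18) = (37 + 2*(-1)*(-11))*(-18) = (37 + 22)*(-18) = 59*(-18) = -1062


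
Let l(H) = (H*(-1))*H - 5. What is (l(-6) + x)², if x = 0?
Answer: 1681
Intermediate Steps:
l(H) = -5 - H² (l(H) = (-H)*H - 5 = -H² - 5 = -5 - H²)
(l(-6) + x)² = ((-5 - 1*(-6)²) + 0)² = ((-5 - 1*36) + 0)² = ((-5 - 36) + 0)² = (-41 + 0)² = (-41)² = 1681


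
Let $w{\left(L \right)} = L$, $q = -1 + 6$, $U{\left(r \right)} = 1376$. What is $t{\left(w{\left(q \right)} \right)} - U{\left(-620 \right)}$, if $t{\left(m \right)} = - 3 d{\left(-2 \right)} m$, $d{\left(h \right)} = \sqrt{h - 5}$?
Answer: $-1376 - 15 i \sqrt{7} \approx -1376.0 - 39.686 i$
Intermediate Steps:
$d{\left(h \right)} = \sqrt{-5 + h}$
$q = 5$
$t{\left(m \right)} = - 3 i m \sqrt{7}$ ($t{\left(m \right)} = - 3 \sqrt{-5 - 2} m = - 3 \sqrt{-7} m = - 3 i \sqrt{7} m = - 3 i m \sqrt{7}$)
$t{\left(w{\left(q \right)} \right)} - U{\left(-620 \right)} = \left(-3\right) i 5 \sqrt{7} - 1376 = - 15 i \sqrt{7} - 1376 = -1376 - 15 i \sqrt{7}$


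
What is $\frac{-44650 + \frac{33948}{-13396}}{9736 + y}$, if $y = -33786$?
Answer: $\frac{149541337}{80543450} \approx 1.8567$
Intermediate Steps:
$\frac{-44650 + \frac{33948}{-13396}}{9736 + y} = \frac{-44650 + \frac{33948}{-13396}}{9736 - 33786} = \frac{-44650 + 33948 \left(- \frac{1}{13396}\right)}{-24050} = \left(-44650 - \frac{8487}{3349}\right) \left(- \frac{1}{24050}\right) = \left(- \frac{149541337}{3349}\right) \left(- \frac{1}{24050}\right) = \frac{149541337}{80543450}$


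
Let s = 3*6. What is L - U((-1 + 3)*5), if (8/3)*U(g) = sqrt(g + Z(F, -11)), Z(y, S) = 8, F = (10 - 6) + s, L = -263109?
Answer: -263109 - 9*sqrt(2)/8 ≈ -2.6311e+5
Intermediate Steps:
s = 18
F = 22 (F = (10 - 6) + 18 = 4 + 18 = 22)
U(g) = 3*sqrt(8 + g)/8 (U(g) = 3*sqrt(g + 8)/8 = 3*sqrt(8 + g)/8)
L - U((-1 + 3)*5) = -263109 - 3*sqrt(8 + (-1 + 3)*5)/8 = -263109 - 3*sqrt(8 + 2*5)/8 = -263109 - 3*sqrt(8 + 10)/8 = -263109 - 3*sqrt(18)/8 = -263109 - 3*3*sqrt(2)/8 = -263109 - 9*sqrt(2)/8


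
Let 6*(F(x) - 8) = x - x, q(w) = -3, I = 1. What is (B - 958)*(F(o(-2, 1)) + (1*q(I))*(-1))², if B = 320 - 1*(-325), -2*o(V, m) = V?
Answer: -37873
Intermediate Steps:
o(V, m) = -V/2
B = 645 (B = 320 + 325 = 645)
F(x) = 8 (F(x) = 8 + (x - x)/6 = 8 + (⅙)*0 = 8 + 0 = 8)
(B - 958)*(F(o(-2, 1)) + (1*q(I))*(-1))² = (645 - 958)*(8 + (1*(-3))*(-1))² = -313*(8 - 3*(-1))² = -313*(8 + 3)² = -313*11² = -313*121 = -37873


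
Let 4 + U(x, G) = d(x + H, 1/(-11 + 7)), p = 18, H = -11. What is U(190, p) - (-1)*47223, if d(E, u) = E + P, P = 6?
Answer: 47404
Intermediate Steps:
d(E, u) = 6 + E (d(E, u) = E + 6 = 6 + E)
U(x, G) = -9 + x (U(x, G) = -4 + (6 + (x - 11)) = -4 + (6 + (-11 + x)) = -4 + (-5 + x) = -9 + x)
U(190, p) - (-1)*47223 = (-9 + 190) - (-1)*47223 = 181 - 1*(-47223) = 181 + 47223 = 47404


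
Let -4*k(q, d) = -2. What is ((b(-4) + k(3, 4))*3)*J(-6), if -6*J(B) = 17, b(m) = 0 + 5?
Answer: -187/4 ≈ -46.750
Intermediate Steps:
k(q, d) = ½ (k(q, d) = -¼*(-2) = ½)
b(m) = 5
J(B) = -17/6 (J(B) = -⅙*17 = -17/6)
((b(-4) + k(3, 4))*3)*J(-6) = ((5 + ½)*3)*(-17/6) = ((11/2)*3)*(-17/6) = (33/2)*(-17/6) = -187/4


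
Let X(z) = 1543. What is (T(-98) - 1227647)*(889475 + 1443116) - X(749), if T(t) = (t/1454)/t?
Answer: -4163671991181089/1454 ≈ -2.8636e+12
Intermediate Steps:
T(t) = 1/1454 (T(t) = (t*(1/1454))/t = (t/1454)/t = 1/1454)
(T(-98) - 1227647)*(889475 + 1443116) - X(749) = (1/1454 - 1227647)*(889475 + 1443116) - 1*1543 = -1784998737/1454*2332591 - 1543 = -4163671988937567/1454 - 1543 = -4163671991181089/1454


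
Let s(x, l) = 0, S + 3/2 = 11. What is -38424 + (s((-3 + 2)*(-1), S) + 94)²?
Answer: -29588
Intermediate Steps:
S = 19/2 (S = -3/2 + 11 = 19/2 ≈ 9.5000)
-38424 + (s((-3 + 2)*(-1), S) + 94)² = -38424 + (0 + 94)² = -38424 + 94² = -38424 + 8836 = -29588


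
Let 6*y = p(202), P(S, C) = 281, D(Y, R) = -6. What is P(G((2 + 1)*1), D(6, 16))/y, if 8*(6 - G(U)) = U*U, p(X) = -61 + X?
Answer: 562/47 ≈ 11.957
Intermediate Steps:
G(U) = 6 - U²/8 (G(U) = 6 - U*U/8 = 6 - U²/8)
y = 47/2 (y = (-61 + 202)/6 = (⅙)*141 = 47/2 ≈ 23.500)
P(G((2 + 1)*1), D(6, 16))/y = 281/(47/2) = 281*(2/47) = 562/47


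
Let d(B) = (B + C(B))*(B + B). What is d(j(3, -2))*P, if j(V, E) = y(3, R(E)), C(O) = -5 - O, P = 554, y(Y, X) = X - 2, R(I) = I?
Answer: 22160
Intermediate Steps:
y(Y, X) = -2 + X
j(V, E) = -2 + E
d(B) = -10*B (d(B) = (B + (-5 - B))*(B + B) = -10*B)
d(j(3, -2))*P = -10*(-2 - 2)*554 = -10*(-4)*554 = 40*554 = 22160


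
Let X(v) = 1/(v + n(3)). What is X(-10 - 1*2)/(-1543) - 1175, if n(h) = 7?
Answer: -9065124/7715 ≈ -1175.0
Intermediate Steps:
X(v) = 1/(7 + v) (X(v) = 1/(v + 7) = 1/(7 + v))
X(-10 - 1*2)/(-1543) - 1175 = 1/((7 + (-10 - 1*2))*(-1543)) - 1175 = -1/1543/(7 + (-10 - 2)) - 1175 = -1/1543/(7 - 12) - 1175 = -1/1543/(-5) - 1175 = -⅕*(-1/1543) - 1175 = 1/7715 - 1175 = -9065124/7715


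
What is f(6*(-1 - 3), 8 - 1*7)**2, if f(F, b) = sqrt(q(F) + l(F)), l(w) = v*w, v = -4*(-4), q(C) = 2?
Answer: -382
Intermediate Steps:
v = 16
l(w) = 16*w
f(F, b) = sqrt(2 + 16*F)
f(6*(-1 - 3), 8 - 1*7)**2 = (sqrt(2 + 16*(6*(-1 - 3))))**2 = (sqrt(2 + 16*(6*(-4))))**2 = (sqrt(2 + 16*(-24)))**2 = (sqrt(2 - 384))**2 = (sqrt(-382))**2 = (I*sqrt(382))**2 = -382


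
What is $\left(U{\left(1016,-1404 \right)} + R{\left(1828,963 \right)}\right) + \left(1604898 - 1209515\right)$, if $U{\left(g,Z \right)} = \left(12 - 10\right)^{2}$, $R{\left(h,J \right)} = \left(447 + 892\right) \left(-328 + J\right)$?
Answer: $1245652$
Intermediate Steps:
$R{\left(h,J \right)} = -439192 + 1339 J$ ($R{\left(h,J \right)} = 1339 \left(-328 + J\right) = -439192 + 1339 J$)
$U{\left(g,Z \right)} = 4$ ($U{\left(g,Z \right)} = 2^{2} = 4$)
$\left(U{\left(1016,-1404 \right)} + R{\left(1828,963 \right)}\right) + \left(1604898 - 1209515\right) = \left(4 + \left(-439192 + 1339 \cdot 963\right)\right) + \left(1604898 - 1209515\right) = \left(4 + \left(-439192 + 1289457\right)\right) + \left(1604898 - 1209515\right) = \left(4 + 850265\right) + 395383 = 850269 + 395383 = 1245652$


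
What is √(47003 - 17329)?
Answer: √29674 ≈ 172.26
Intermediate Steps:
√(47003 - 17329) = √29674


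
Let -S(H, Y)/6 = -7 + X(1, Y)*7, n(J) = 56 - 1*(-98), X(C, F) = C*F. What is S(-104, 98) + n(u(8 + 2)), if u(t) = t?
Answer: -3920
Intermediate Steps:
n(J) = 154 (n(J) = 56 + 98 = 154)
S(H, Y) = 42 - 42*Y (S(H, Y) = -6*(-7 + (1*Y)*7) = -6*(-7 + Y*7) = -6*(-7 + 7*Y) = 42 - 42*Y)
S(-104, 98) + n(u(8 + 2)) = (42 - 42*98) + 154 = (42 - 4116) + 154 = -4074 + 154 = -3920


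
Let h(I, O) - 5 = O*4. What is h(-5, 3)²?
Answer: 289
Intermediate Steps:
h(I, O) = 5 + 4*O (h(I, O) = 5 + O*4 = 5 + 4*O)
h(-5, 3)² = (5 + 4*3)² = (5 + 12)² = 17² = 289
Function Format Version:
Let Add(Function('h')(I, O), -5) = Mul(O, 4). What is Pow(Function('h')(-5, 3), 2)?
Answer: 289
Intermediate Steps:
Function('h')(I, O) = Add(5, Mul(4, O)) (Function('h')(I, O) = Add(5, Mul(O, 4)) = Add(5, Mul(4, O)))
Pow(Function('h')(-5, 3), 2) = Pow(Add(5, Mul(4, 3)), 2) = Pow(Add(5, 12), 2) = Pow(17, 2) = 289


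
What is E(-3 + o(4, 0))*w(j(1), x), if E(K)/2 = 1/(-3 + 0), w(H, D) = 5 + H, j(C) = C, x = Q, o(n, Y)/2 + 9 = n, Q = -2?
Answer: -4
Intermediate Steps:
o(n, Y) = -18 + 2*n
x = -2
E(K) = -⅔ (E(K) = 2/(-3 + 0) = 2/(-3) = 2*(-⅓) = -⅔)
E(-3 + o(4, 0))*w(j(1), x) = -2*(5 + 1)/3 = -⅔*6 = -4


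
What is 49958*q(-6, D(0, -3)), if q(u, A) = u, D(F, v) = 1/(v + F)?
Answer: -299748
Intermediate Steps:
D(F, v) = 1/(F + v)
49958*q(-6, D(0, -3)) = 49958*(-6) = -299748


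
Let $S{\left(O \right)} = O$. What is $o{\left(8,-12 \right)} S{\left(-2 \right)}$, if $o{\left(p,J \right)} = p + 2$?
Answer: $-20$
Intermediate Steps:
$o{\left(p,J \right)} = 2 + p$
$o{\left(8,-12 \right)} S{\left(-2 \right)} = \left(2 + 8\right) \left(-2\right) = 10 \left(-2\right) = -20$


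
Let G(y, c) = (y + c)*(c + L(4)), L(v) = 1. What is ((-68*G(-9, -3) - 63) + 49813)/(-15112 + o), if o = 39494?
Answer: 24059/12191 ≈ 1.9735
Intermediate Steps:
G(y, c) = (1 + c)*(c + y) (G(y, c) = (y + c)*(c + 1) = (c + y)*(1 + c) = (1 + c)*(c + y))
((-68*G(-9, -3) - 63) + 49813)/(-15112 + o) = ((-68*(-3 - 9 + (-3)² - 3*(-9)) - 63) + 49813)/(-15112 + 39494) = ((-68*(-3 - 9 + 9 + 27) - 63) + 49813)/24382 = ((-68*24 - 63) + 49813)*(1/24382) = ((-1632 - 63) + 49813)*(1/24382) = (-1695 + 49813)*(1/24382) = 48118*(1/24382) = 24059/12191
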